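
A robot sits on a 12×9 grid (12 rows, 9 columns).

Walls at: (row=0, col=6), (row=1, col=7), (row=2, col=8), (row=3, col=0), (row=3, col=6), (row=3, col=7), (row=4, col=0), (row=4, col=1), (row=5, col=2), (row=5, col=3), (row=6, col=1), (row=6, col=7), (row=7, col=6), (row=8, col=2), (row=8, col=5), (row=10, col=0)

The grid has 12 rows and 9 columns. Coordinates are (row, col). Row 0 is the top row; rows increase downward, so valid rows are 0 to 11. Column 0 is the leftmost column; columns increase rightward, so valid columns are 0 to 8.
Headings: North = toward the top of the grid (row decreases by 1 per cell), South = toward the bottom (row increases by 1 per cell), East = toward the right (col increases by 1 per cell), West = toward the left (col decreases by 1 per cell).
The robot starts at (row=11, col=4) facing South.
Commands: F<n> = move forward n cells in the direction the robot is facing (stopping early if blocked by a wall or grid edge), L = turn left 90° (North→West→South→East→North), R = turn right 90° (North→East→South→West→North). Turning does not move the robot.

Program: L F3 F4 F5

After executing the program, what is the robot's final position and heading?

Answer: Final position: (row=11, col=8), facing East

Derivation:
Start: (row=11, col=4), facing South
  L: turn left, now facing East
  F3: move forward 3, now at (row=11, col=7)
  F4: move forward 1/4 (blocked), now at (row=11, col=8)
  F5: move forward 0/5 (blocked), now at (row=11, col=8)
Final: (row=11, col=8), facing East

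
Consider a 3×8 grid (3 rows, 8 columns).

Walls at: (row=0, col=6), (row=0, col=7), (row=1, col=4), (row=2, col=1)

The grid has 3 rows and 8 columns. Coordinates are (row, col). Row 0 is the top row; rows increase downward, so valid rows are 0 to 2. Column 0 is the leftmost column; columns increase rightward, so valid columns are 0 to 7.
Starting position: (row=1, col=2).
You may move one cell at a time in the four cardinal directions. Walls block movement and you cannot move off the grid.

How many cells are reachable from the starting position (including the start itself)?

Answer: Reachable cells: 20

Derivation:
BFS flood-fill from (row=1, col=2):
  Distance 0: (row=1, col=2)
  Distance 1: (row=0, col=2), (row=1, col=1), (row=1, col=3), (row=2, col=2)
  Distance 2: (row=0, col=1), (row=0, col=3), (row=1, col=0), (row=2, col=3)
  Distance 3: (row=0, col=0), (row=0, col=4), (row=2, col=0), (row=2, col=4)
  Distance 4: (row=0, col=5), (row=2, col=5)
  Distance 5: (row=1, col=5), (row=2, col=6)
  Distance 6: (row=1, col=6), (row=2, col=7)
  Distance 7: (row=1, col=7)
Total reachable: 20 (grid has 20 open cells total)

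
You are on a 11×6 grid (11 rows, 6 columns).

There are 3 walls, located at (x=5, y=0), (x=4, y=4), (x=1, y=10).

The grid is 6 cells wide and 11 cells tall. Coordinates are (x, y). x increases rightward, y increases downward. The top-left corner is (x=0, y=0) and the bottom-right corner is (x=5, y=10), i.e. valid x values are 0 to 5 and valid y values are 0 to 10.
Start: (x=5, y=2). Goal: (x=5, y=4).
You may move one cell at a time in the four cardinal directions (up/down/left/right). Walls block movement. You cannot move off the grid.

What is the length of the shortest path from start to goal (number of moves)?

BFS from (x=5, y=2) until reaching (x=5, y=4):
  Distance 0: (x=5, y=2)
  Distance 1: (x=5, y=1), (x=4, y=2), (x=5, y=3)
  Distance 2: (x=4, y=1), (x=3, y=2), (x=4, y=3), (x=5, y=4)  <- goal reached here
One shortest path (2 moves): (x=5, y=2) -> (x=5, y=3) -> (x=5, y=4)

Answer: Shortest path length: 2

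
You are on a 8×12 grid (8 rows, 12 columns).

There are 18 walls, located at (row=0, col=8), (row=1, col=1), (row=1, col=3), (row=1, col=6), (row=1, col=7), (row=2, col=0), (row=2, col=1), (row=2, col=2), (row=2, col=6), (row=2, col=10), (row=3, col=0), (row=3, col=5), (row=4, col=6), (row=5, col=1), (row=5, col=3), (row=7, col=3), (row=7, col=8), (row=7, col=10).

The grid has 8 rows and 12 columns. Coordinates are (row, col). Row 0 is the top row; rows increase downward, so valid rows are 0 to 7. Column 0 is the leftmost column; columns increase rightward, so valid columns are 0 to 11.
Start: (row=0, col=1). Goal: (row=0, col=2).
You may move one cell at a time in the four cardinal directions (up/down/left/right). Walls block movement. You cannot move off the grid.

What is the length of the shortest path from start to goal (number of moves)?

BFS from (row=0, col=1) until reaching (row=0, col=2):
  Distance 0: (row=0, col=1)
  Distance 1: (row=0, col=0), (row=0, col=2)  <- goal reached here
One shortest path (1 moves): (row=0, col=1) -> (row=0, col=2)

Answer: Shortest path length: 1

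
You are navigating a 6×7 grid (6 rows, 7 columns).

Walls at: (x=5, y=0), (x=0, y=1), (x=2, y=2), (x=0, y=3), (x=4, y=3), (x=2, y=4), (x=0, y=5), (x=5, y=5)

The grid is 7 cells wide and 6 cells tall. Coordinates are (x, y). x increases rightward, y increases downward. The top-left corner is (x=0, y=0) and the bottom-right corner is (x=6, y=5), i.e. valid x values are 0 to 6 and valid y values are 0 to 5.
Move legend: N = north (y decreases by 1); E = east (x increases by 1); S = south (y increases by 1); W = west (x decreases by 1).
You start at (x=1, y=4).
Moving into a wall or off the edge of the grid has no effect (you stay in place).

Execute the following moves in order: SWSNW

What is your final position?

Start: (x=1, y=4)
  S (south): (x=1, y=4) -> (x=1, y=5)
  W (west): blocked, stay at (x=1, y=5)
  S (south): blocked, stay at (x=1, y=5)
  N (north): (x=1, y=5) -> (x=1, y=4)
  W (west): (x=1, y=4) -> (x=0, y=4)
Final: (x=0, y=4)

Answer: Final position: (x=0, y=4)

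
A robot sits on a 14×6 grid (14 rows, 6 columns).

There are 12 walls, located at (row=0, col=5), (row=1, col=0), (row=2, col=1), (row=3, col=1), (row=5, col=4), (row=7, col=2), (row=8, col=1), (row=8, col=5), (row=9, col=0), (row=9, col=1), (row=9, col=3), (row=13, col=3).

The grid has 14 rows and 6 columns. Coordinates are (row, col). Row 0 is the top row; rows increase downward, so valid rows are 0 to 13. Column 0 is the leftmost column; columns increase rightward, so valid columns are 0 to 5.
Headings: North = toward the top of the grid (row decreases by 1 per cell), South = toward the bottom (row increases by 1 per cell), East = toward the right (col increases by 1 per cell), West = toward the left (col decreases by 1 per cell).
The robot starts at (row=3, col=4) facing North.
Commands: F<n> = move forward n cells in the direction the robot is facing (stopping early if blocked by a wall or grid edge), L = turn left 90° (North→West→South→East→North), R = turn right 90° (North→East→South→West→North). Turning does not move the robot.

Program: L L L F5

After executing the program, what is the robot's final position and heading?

Answer: Final position: (row=3, col=5), facing East

Derivation:
Start: (row=3, col=4), facing North
  L: turn left, now facing West
  L: turn left, now facing South
  L: turn left, now facing East
  F5: move forward 1/5 (blocked), now at (row=3, col=5)
Final: (row=3, col=5), facing East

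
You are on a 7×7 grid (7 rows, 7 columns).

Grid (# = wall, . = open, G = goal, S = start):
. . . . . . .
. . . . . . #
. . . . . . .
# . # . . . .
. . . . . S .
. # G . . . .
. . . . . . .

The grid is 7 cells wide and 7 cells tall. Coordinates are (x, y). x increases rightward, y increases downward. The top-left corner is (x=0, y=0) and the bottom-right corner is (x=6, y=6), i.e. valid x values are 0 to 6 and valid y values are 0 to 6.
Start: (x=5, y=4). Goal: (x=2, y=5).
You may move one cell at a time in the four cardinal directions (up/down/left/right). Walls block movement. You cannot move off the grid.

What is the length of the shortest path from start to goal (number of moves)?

Answer: Shortest path length: 4

Derivation:
BFS from (x=5, y=4) until reaching (x=2, y=5):
  Distance 0: (x=5, y=4)
  Distance 1: (x=5, y=3), (x=4, y=4), (x=6, y=4), (x=5, y=5)
  Distance 2: (x=5, y=2), (x=4, y=3), (x=6, y=3), (x=3, y=4), (x=4, y=5), (x=6, y=5), (x=5, y=6)
  Distance 3: (x=5, y=1), (x=4, y=2), (x=6, y=2), (x=3, y=3), (x=2, y=4), (x=3, y=5), (x=4, y=6), (x=6, y=6)
  Distance 4: (x=5, y=0), (x=4, y=1), (x=3, y=2), (x=1, y=4), (x=2, y=5), (x=3, y=6)  <- goal reached here
One shortest path (4 moves): (x=5, y=4) -> (x=4, y=4) -> (x=3, y=4) -> (x=2, y=4) -> (x=2, y=5)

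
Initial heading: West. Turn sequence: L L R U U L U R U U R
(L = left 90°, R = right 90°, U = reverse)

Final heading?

Start: West
  L (left (90° counter-clockwise)) -> South
  L (left (90° counter-clockwise)) -> East
  R (right (90° clockwise)) -> South
  U (U-turn (180°)) -> North
  U (U-turn (180°)) -> South
  L (left (90° counter-clockwise)) -> East
  U (U-turn (180°)) -> West
  R (right (90° clockwise)) -> North
  U (U-turn (180°)) -> South
  U (U-turn (180°)) -> North
  R (right (90° clockwise)) -> East
Final: East

Answer: Final heading: East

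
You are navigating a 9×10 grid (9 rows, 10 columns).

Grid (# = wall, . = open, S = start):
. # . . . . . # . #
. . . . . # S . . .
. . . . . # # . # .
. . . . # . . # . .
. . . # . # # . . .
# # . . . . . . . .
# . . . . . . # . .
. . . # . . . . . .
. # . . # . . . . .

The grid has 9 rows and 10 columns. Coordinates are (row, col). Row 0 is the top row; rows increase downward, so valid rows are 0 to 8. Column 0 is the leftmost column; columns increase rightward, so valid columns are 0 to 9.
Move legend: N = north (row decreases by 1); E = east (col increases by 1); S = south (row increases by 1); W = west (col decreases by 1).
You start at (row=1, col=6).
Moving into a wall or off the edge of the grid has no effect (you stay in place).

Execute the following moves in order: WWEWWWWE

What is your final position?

Answer: Final position: (row=1, col=7)

Derivation:
Start: (row=1, col=6)
  W (west): blocked, stay at (row=1, col=6)
  W (west): blocked, stay at (row=1, col=6)
  E (east): (row=1, col=6) -> (row=1, col=7)
  W (west): (row=1, col=7) -> (row=1, col=6)
  [×3]W (west): blocked, stay at (row=1, col=6)
  E (east): (row=1, col=6) -> (row=1, col=7)
Final: (row=1, col=7)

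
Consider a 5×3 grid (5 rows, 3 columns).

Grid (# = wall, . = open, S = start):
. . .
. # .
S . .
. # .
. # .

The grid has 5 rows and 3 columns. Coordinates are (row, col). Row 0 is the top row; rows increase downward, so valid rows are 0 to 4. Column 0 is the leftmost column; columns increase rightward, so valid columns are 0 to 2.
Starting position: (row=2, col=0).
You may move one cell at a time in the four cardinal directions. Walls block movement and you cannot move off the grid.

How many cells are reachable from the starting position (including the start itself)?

Answer: Reachable cells: 12

Derivation:
BFS flood-fill from (row=2, col=0):
  Distance 0: (row=2, col=0)
  Distance 1: (row=1, col=0), (row=2, col=1), (row=3, col=0)
  Distance 2: (row=0, col=0), (row=2, col=2), (row=4, col=0)
  Distance 3: (row=0, col=1), (row=1, col=2), (row=3, col=2)
  Distance 4: (row=0, col=2), (row=4, col=2)
Total reachable: 12 (grid has 12 open cells total)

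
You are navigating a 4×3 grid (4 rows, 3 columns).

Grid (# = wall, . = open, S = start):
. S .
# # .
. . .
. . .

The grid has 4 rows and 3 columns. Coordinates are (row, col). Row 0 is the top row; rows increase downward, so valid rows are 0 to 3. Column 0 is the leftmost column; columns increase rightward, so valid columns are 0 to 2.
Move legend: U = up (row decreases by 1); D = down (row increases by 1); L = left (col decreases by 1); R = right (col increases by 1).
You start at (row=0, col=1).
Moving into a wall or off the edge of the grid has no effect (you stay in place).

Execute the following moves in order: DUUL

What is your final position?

Start: (row=0, col=1)
  D (down): blocked, stay at (row=0, col=1)
  U (up): blocked, stay at (row=0, col=1)
  U (up): blocked, stay at (row=0, col=1)
  L (left): (row=0, col=1) -> (row=0, col=0)
Final: (row=0, col=0)

Answer: Final position: (row=0, col=0)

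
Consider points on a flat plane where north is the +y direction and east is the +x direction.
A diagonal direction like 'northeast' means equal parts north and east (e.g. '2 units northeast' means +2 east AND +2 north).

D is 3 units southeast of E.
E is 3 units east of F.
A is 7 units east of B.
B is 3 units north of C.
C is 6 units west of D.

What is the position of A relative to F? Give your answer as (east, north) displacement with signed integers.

Answer: A is at (east=7, north=0) relative to F.

Derivation:
Place F at the origin (east=0, north=0).
  E is 3 units east of F: delta (east=+3, north=+0); E at (east=3, north=0).
  D is 3 units southeast of E: delta (east=+3, north=-3); D at (east=6, north=-3).
  C is 6 units west of D: delta (east=-6, north=+0); C at (east=0, north=-3).
  B is 3 units north of C: delta (east=+0, north=+3); B at (east=0, north=0).
  A is 7 units east of B: delta (east=+7, north=+0); A at (east=7, north=0).
Therefore A relative to F: (east=7, north=0).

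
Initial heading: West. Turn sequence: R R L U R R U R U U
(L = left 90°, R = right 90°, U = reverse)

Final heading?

Answer: Final heading: West

Derivation:
Start: West
  R (right (90° clockwise)) -> North
  R (right (90° clockwise)) -> East
  L (left (90° counter-clockwise)) -> North
  U (U-turn (180°)) -> South
  R (right (90° clockwise)) -> West
  R (right (90° clockwise)) -> North
  U (U-turn (180°)) -> South
  R (right (90° clockwise)) -> West
  U (U-turn (180°)) -> East
  U (U-turn (180°)) -> West
Final: West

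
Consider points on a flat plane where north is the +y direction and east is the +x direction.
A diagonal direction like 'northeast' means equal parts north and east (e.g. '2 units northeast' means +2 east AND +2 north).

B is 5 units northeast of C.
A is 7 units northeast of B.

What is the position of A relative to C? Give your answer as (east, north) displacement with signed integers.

Place C at the origin (east=0, north=0).
  B is 5 units northeast of C: delta (east=+5, north=+5); B at (east=5, north=5).
  A is 7 units northeast of B: delta (east=+7, north=+7); A at (east=12, north=12).
Therefore A relative to C: (east=12, north=12).

Answer: A is at (east=12, north=12) relative to C.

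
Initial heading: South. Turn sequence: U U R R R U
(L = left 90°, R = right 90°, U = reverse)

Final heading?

Start: South
  U (U-turn (180°)) -> North
  U (U-turn (180°)) -> South
  R (right (90° clockwise)) -> West
  R (right (90° clockwise)) -> North
  R (right (90° clockwise)) -> East
  U (U-turn (180°)) -> West
Final: West

Answer: Final heading: West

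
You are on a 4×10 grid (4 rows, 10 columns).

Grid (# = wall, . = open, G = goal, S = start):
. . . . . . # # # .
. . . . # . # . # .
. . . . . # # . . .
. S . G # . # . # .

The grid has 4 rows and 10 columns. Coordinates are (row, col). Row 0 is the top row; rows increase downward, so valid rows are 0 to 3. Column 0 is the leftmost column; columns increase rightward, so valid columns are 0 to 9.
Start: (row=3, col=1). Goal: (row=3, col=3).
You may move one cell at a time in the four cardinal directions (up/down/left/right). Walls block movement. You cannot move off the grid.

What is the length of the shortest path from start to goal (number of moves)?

BFS from (row=3, col=1) until reaching (row=3, col=3):
  Distance 0: (row=3, col=1)
  Distance 1: (row=2, col=1), (row=3, col=0), (row=3, col=2)
  Distance 2: (row=1, col=1), (row=2, col=0), (row=2, col=2), (row=3, col=3)  <- goal reached here
One shortest path (2 moves): (row=3, col=1) -> (row=3, col=2) -> (row=3, col=3)

Answer: Shortest path length: 2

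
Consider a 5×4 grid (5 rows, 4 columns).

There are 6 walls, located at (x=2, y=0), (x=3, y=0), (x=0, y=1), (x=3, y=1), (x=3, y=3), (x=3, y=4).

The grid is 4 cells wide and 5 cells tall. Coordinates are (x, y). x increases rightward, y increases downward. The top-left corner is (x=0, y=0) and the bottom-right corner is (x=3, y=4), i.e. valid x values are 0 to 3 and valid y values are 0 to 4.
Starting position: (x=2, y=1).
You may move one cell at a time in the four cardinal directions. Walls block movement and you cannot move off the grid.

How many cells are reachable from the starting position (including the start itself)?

Answer: Reachable cells: 14

Derivation:
BFS flood-fill from (x=2, y=1):
  Distance 0: (x=2, y=1)
  Distance 1: (x=1, y=1), (x=2, y=2)
  Distance 2: (x=1, y=0), (x=1, y=2), (x=3, y=2), (x=2, y=3)
  Distance 3: (x=0, y=0), (x=0, y=2), (x=1, y=3), (x=2, y=4)
  Distance 4: (x=0, y=3), (x=1, y=4)
  Distance 5: (x=0, y=4)
Total reachable: 14 (grid has 14 open cells total)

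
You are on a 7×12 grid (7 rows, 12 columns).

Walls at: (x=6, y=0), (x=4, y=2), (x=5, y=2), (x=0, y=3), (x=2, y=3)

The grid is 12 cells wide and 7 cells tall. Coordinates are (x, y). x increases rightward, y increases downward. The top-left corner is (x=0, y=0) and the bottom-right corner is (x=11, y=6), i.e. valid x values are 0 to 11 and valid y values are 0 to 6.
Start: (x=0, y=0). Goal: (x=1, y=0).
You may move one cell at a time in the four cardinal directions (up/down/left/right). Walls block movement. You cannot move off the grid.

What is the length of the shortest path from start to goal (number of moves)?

BFS from (x=0, y=0) until reaching (x=1, y=0):
  Distance 0: (x=0, y=0)
  Distance 1: (x=1, y=0), (x=0, y=1)  <- goal reached here
One shortest path (1 moves): (x=0, y=0) -> (x=1, y=0)

Answer: Shortest path length: 1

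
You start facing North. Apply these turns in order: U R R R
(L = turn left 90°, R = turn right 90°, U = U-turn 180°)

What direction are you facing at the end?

Start: North
  U (U-turn (180°)) -> South
  R (right (90° clockwise)) -> West
  R (right (90° clockwise)) -> North
  R (right (90° clockwise)) -> East
Final: East

Answer: Final heading: East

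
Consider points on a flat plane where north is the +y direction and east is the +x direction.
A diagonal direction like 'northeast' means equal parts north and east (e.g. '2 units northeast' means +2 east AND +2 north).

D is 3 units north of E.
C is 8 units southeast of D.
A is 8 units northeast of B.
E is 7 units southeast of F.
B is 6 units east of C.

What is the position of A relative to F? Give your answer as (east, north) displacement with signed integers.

Place F at the origin (east=0, north=0).
  E is 7 units southeast of F: delta (east=+7, north=-7); E at (east=7, north=-7).
  D is 3 units north of E: delta (east=+0, north=+3); D at (east=7, north=-4).
  C is 8 units southeast of D: delta (east=+8, north=-8); C at (east=15, north=-12).
  B is 6 units east of C: delta (east=+6, north=+0); B at (east=21, north=-12).
  A is 8 units northeast of B: delta (east=+8, north=+8); A at (east=29, north=-4).
Therefore A relative to F: (east=29, north=-4).

Answer: A is at (east=29, north=-4) relative to F.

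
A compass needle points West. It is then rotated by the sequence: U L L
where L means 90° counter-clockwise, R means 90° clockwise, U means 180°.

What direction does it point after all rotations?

Answer: Final heading: West

Derivation:
Start: West
  U (U-turn (180°)) -> East
  L (left (90° counter-clockwise)) -> North
  L (left (90° counter-clockwise)) -> West
Final: West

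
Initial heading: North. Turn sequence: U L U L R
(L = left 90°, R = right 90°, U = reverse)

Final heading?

Answer: Final heading: West

Derivation:
Start: North
  U (U-turn (180°)) -> South
  L (left (90° counter-clockwise)) -> East
  U (U-turn (180°)) -> West
  L (left (90° counter-clockwise)) -> South
  R (right (90° clockwise)) -> West
Final: West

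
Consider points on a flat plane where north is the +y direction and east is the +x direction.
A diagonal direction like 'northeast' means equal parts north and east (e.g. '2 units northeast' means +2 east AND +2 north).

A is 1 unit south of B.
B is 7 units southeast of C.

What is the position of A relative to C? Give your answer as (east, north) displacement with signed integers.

Answer: A is at (east=7, north=-8) relative to C.

Derivation:
Place C at the origin (east=0, north=0).
  B is 7 units southeast of C: delta (east=+7, north=-7); B at (east=7, north=-7).
  A is 1 unit south of B: delta (east=+0, north=-1); A at (east=7, north=-8).
Therefore A relative to C: (east=7, north=-8).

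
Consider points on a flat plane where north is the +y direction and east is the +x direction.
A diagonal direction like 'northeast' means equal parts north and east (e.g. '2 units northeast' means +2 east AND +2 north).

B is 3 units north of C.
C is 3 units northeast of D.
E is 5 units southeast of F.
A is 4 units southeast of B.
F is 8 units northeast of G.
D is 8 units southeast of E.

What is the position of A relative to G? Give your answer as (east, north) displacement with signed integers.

Answer: A is at (east=28, north=-3) relative to G.

Derivation:
Place G at the origin (east=0, north=0).
  F is 8 units northeast of G: delta (east=+8, north=+8); F at (east=8, north=8).
  E is 5 units southeast of F: delta (east=+5, north=-5); E at (east=13, north=3).
  D is 8 units southeast of E: delta (east=+8, north=-8); D at (east=21, north=-5).
  C is 3 units northeast of D: delta (east=+3, north=+3); C at (east=24, north=-2).
  B is 3 units north of C: delta (east=+0, north=+3); B at (east=24, north=1).
  A is 4 units southeast of B: delta (east=+4, north=-4); A at (east=28, north=-3).
Therefore A relative to G: (east=28, north=-3).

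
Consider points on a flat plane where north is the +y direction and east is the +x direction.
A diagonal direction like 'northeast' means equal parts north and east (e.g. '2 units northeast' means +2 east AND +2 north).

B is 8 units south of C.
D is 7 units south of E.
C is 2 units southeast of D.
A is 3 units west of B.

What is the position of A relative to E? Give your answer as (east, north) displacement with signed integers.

Place E at the origin (east=0, north=0).
  D is 7 units south of E: delta (east=+0, north=-7); D at (east=0, north=-7).
  C is 2 units southeast of D: delta (east=+2, north=-2); C at (east=2, north=-9).
  B is 8 units south of C: delta (east=+0, north=-8); B at (east=2, north=-17).
  A is 3 units west of B: delta (east=-3, north=+0); A at (east=-1, north=-17).
Therefore A relative to E: (east=-1, north=-17).

Answer: A is at (east=-1, north=-17) relative to E.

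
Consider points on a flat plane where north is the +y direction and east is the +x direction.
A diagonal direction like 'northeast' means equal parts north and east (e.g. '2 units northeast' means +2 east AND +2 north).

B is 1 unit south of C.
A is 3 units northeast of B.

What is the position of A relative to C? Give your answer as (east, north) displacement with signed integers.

Place C at the origin (east=0, north=0).
  B is 1 unit south of C: delta (east=+0, north=-1); B at (east=0, north=-1).
  A is 3 units northeast of B: delta (east=+3, north=+3); A at (east=3, north=2).
Therefore A relative to C: (east=3, north=2).

Answer: A is at (east=3, north=2) relative to C.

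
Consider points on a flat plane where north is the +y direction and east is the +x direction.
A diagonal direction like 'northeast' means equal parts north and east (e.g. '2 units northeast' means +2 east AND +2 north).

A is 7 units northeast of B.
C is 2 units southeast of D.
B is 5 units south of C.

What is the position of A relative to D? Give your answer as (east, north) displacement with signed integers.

Answer: A is at (east=9, north=0) relative to D.

Derivation:
Place D at the origin (east=0, north=0).
  C is 2 units southeast of D: delta (east=+2, north=-2); C at (east=2, north=-2).
  B is 5 units south of C: delta (east=+0, north=-5); B at (east=2, north=-7).
  A is 7 units northeast of B: delta (east=+7, north=+7); A at (east=9, north=0).
Therefore A relative to D: (east=9, north=0).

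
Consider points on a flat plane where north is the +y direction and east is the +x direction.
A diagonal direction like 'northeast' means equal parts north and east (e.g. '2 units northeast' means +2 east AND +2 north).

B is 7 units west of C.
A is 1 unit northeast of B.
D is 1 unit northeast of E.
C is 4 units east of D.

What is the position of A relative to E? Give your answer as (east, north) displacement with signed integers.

Answer: A is at (east=-1, north=2) relative to E.

Derivation:
Place E at the origin (east=0, north=0).
  D is 1 unit northeast of E: delta (east=+1, north=+1); D at (east=1, north=1).
  C is 4 units east of D: delta (east=+4, north=+0); C at (east=5, north=1).
  B is 7 units west of C: delta (east=-7, north=+0); B at (east=-2, north=1).
  A is 1 unit northeast of B: delta (east=+1, north=+1); A at (east=-1, north=2).
Therefore A relative to E: (east=-1, north=2).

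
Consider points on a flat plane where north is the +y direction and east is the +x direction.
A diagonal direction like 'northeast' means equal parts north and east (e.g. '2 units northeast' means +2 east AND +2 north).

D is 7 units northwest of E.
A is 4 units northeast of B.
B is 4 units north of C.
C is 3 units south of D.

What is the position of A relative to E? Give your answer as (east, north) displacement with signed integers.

Place E at the origin (east=0, north=0).
  D is 7 units northwest of E: delta (east=-7, north=+7); D at (east=-7, north=7).
  C is 3 units south of D: delta (east=+0, north=-3); C at (east=-7, north=4).
  B is 4 units north of C: delta (east=+0, north=+4); B at (east=-7, north=8).
  A is 4 units northeast of B: delta (east=+4, north=+4); A at (east=-3, north=12).
Therefore A relative to E: (east=-3, north=12).

Answer: A is at (east=-3, north=12) relative to E.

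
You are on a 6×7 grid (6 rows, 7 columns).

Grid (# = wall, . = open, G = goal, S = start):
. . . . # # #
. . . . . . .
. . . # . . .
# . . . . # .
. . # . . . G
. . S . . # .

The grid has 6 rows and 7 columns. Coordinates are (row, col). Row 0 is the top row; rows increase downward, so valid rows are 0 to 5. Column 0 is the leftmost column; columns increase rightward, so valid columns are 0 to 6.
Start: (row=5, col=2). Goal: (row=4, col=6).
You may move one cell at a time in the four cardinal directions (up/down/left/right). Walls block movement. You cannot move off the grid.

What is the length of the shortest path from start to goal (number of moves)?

Answer: Shortest path length: 5

Derivation:
BFS from (row=5, col=2) until reaching (row=4, col=6):
  Distance 0: (row=5, col=2)
  Distance 1: (row=5, col=1), (row=5, col=3)
  Distance 2: (row=4, col=1), (row=4, col=3), (row=5, col=0), (row=5, col=4)
  Distance 3: (row=3, col=1), (row=3, col=3), (row=4, col=0), (row=4, col=4)
  Distance 4: (row=2, col=1), (row=3, col=2), (row=3, col=4), (row=4, col=5)
  Distance 5: (row=1, col=1), (row=2, col=0), (row=2, col=2), (row=2, col=4), (row=4, col=6)  <- goal reached here
One shortest path (5 moves): (row=5, col=2) -> (row=5, col=3) -> (row=5, col=4) -> (row=4, col=4) -> (row=4, col=5) -> (row=4, col=6)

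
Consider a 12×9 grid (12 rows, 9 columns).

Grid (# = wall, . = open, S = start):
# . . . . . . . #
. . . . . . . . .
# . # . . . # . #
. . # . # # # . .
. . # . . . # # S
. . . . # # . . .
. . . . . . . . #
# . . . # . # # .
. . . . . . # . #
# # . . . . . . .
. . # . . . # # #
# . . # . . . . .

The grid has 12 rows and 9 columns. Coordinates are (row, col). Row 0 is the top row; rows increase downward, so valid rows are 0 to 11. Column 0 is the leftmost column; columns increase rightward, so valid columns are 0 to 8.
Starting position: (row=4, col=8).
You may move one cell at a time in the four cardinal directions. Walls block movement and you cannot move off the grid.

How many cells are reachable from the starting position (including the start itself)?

Answer: Reachable cells: 73

Derivation:
BFS flood-fill from (row=4, col=8):
  Distance 0: (row=4, col=8)
  Distance 1: (row=3, col=8), (row=5, col=8)
  Distance 2: (row=3, col=7), (row=5, col=7)
  Distance 3: (row=2, col=7), (row=5, col=6), (row=6, col=7)
  Distance 4: (row=1, col=7), (row=6, col=6)
  Distance 5: (row=0, col=7), (row=1, col=6), (row=1, col=8), (row=6, col=5)
  Distance 6: (row=0, col=6), (row=1, col=5), (row=6, col=4), (row=7, col=5)
  Distance 7: (row=0, col=5), (row=1, col=4), (row=2, col=5), (row=6, col=3), (row=8, col=5)
  Distance 8: (row=0, col=4), (row=1, col=3), (row=2, col=4), (row=5, col=3), (row=6, col=2), (row=7, col=3), (row=8, col=4), (row=9, col=5)
  Distance 9: (row=0, col=3), (row=1, col=2), (row=2, col=3), (row=4, col=3), (row=5, col=2), (row=6, col=1), (row=7, col=2), (row=8, col=3), (row=9, col=4), (row=9, col=6), (row=10, col=5)
  Distance 10: (row=0, col=2), (row=1, col=1), (row=3, col=3), (row=4, col=4), (row=5, col=1), (row=6, col=0), (row=7, col=1), (row=8, col=2), (row=9, col=3), (row=9, col=7), (row=10, col=4), (row=11, col=5)
  Distance 11: (row=0, col=1), (row=1, col=0), (row=2, col=1), (row=4, col=1), (row=4, col=5), (row=5, col=0), (row=8, col=1), (row=8, col=7), (row=9, col=2), (row=9, col=8), (row=10, col=3), (row=11, col=4), (row=11, col=6)
  Distance 12: (row=3, col=1), (row=4, col=0), (row=8, col=0), (row=11, col=7)
  Distance 13: (row=3, col=0), (row=11, col=8)
Total reachable: 73 (grid has 78 open cells total)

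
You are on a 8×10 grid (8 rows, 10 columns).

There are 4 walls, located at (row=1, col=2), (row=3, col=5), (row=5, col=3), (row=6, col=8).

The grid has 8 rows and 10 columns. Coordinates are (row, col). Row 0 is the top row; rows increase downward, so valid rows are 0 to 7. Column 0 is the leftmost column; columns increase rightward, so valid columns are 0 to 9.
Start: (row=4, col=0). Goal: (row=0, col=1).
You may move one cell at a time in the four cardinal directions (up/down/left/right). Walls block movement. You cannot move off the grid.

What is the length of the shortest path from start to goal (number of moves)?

Answer: Shortest path length: 5

Derivation:
BFS from (row=4, col=0) until reaching (row=0, col=1):
  Distance 0: (row=4, col=0)
  Distance 1: (row=3, col=0), (row=4, col=1), (row=5, col=0)
  Distance 2: (row=2, col=0), (row=3, col=1), (row=4, col=2), (row=5, col=1), (row=6, col=0)
  Distance 3: (row=1, col=0), (row=2, col=1), (row=3, col=2), (row=4, col=3), (row=5, col=2), (row=6, col=1), (row=7, col=0)
  Distance 4: (row=0, col=0), (row=1, col=1), (row=2, col=2), (row=3, col=3), (row=4, col=4), (row=6, col=2), (row=7, col=1)
  Distance 5: (row=0, col=1), (row=2, col=3), (row=3, col=4), (row=4, col=5), (row=5, col=4), (row=6, col=3), (row=7, col=2)  <- goal reached here
One shortest path (5 moves): (row=4, col=0) -> (row=4, col=1) -> (row=3, col=1) -> (row=2, col=1) -> (row=1, col=1) -> (row=0, col=1)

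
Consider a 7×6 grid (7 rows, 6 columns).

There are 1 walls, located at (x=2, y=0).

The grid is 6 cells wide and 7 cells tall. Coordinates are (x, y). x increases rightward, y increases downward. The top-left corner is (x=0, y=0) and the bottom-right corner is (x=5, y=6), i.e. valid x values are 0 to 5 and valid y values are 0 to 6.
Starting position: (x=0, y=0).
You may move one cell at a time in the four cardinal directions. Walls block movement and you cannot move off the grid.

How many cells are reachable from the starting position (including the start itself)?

BFS flood-fill from (x=0, y=0):
  Distance 0: (x=0, y=0)
  Distance 1: (x=1, y=0), (x=0, y=1)
  Distance 2: (x=1, y=1), (x=0, y=2)
  Distance 3: (x=2, y=1), (x=1, y=2), (x=0, y=3)
  Distance 4: (x=3, y=1), (x=2, y=2), (x=1, y=3), (x=0, y=4)
  Distance 5: (x=3, y=0), (x=4, y=1), (x=3, y=2), (x=2, y=3), (x=1, y=4), (x=0, y=5)
  Distance 6: (x=4, y=0), (x=5, y=1), (x=4, y=2), (x=3, y=3), (x=2, y=4), (x=1, y=5), (x=0, y=6)
  Distance 7: (x=5, y=0), (x=5, y=2), (x=4, y=3), (x=3, y=4), (x=2, y=5), (x=1, y=6)
  Distance 8: (x=5, y=3), (x=4, y=4), (x=3, y=5), (x=2, y=6)
  Distance 9: (x=5, y=4), (x=4, y=5), (x=3, y=6)
  Distance 10: (x=5, y=5), (x=4, y=6)
  Distance 11: (x=5, y=6)
Total reachable: 41 (grid has 41 open cells total)

Answer: Reachable cells: 41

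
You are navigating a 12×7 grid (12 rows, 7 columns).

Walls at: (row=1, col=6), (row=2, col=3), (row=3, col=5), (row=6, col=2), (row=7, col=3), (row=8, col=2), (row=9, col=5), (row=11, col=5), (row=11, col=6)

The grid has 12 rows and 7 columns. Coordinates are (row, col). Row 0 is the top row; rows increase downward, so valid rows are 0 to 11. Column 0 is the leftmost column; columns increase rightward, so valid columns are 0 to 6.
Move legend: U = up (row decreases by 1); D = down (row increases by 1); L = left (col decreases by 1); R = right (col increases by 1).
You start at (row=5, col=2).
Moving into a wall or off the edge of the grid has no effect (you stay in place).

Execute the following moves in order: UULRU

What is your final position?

Answer: Final position: (row=2, col=2)

Derivation:
Start: (row=5, col=2)
  U (up): (row=5, col=2) -> (row=4, col=2)
  U (up): (row=4, col=2) -> (row=3, col=2)
  L (left): (row=3, col=2) -> (row=3, col=1)
  R (right): (row=3, col=1) -> (row=3, col=2)
  U (up): (row=3, col=2) -> (row=2, col=2)
Final: (row=2, col=2)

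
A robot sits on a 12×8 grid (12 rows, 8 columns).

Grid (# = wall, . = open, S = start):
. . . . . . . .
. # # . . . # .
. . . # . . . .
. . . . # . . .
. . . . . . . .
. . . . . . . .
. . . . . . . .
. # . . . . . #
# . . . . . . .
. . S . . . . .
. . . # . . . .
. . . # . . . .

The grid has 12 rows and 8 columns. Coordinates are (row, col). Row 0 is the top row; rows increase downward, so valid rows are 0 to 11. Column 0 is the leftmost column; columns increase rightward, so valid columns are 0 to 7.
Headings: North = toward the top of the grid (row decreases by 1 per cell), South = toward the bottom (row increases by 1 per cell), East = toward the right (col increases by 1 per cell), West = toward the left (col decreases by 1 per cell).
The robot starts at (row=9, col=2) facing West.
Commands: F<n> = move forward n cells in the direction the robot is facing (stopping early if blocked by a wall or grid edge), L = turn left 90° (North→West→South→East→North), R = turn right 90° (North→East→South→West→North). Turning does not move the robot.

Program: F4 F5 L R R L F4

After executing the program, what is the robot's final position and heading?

Start: (row=9, col=2), facing West
  F4: move forward 2/4 (blocked), now at (row=9, col=0)
  F5: move forward 0/5 (blocked), now at (row=9, col=0)
  L: turn left, now facing South
  R: turn right, now facing West
  R: turn right, now facing North
  L: turn left, now facing West
  F4: move forward 0/4 (blocked), now at (row=9, col=0)
Final: (row=9, col=0), facing West

Answer: Final position: (row=9, col=0), facing West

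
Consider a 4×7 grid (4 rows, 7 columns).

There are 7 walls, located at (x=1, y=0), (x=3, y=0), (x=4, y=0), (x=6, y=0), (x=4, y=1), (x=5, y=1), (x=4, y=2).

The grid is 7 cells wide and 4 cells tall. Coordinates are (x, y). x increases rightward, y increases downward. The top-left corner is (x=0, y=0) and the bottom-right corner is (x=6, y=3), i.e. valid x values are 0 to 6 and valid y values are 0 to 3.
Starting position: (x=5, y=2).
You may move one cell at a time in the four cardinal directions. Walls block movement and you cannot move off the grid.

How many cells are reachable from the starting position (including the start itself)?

Answer: Reachable cells: 20

Derivation:
BFS flood-fill from (x=5, y=2):
  Distance 0: (x=5, y=2)
  Distance 1: (x=6, y=2), (x=5, y=3)
  Distance 2: (x=6, y=1), (x=4, y=3), (x=6, y=3)
  Distance 3: (x=3, y=3)
  Distance 4: (x=3, y=2), (x=2, y=3)
  Distance 5: (x=3, y=1), (x=2, y=2), (x=1, y=3)
  Distance 6: (x=2, y=1), (x=1, y=2), (x=0, y=3)
  Distance 7: (x=2, y=0), (x=1, y=1), (x=0, y=2)
  Distance 8: (x=0, y=1)
  Distance 9: (x=0, y=0)
Total reachable: 20 (grid has 21 open cells total)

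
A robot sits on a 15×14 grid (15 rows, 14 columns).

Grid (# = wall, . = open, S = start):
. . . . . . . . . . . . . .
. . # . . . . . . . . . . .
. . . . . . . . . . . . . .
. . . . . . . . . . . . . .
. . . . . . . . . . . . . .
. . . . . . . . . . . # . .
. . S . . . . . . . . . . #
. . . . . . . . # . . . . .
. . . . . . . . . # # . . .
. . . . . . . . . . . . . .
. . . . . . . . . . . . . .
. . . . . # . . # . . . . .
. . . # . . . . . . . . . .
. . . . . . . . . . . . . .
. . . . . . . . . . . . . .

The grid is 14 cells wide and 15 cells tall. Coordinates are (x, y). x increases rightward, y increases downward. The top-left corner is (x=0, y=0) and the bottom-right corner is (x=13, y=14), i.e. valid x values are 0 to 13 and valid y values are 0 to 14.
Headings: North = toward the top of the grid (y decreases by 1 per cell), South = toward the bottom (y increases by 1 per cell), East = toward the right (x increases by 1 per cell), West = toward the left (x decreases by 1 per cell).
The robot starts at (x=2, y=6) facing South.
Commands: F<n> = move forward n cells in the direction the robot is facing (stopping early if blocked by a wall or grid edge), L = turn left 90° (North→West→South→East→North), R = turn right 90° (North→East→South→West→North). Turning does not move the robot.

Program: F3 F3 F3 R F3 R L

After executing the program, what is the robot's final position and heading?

Start: (x=2, y=6), facing South
  F3: move forward 3, now at (x=2, y=9)
  F3: move forward 3, now at (x=2, y=12)
  F3: move forward 2/3 (blocked), now at (x=2, y=14)
  R: turn right, now facing West
  F3: move forward 2/3 (blocked), now at (x=0, y=14)
  R: turn right, now facing North
  L: turn left, now facing West
Final: (x=0, y=14), facing West

Answer: Final position: (x=0, y=14), facing West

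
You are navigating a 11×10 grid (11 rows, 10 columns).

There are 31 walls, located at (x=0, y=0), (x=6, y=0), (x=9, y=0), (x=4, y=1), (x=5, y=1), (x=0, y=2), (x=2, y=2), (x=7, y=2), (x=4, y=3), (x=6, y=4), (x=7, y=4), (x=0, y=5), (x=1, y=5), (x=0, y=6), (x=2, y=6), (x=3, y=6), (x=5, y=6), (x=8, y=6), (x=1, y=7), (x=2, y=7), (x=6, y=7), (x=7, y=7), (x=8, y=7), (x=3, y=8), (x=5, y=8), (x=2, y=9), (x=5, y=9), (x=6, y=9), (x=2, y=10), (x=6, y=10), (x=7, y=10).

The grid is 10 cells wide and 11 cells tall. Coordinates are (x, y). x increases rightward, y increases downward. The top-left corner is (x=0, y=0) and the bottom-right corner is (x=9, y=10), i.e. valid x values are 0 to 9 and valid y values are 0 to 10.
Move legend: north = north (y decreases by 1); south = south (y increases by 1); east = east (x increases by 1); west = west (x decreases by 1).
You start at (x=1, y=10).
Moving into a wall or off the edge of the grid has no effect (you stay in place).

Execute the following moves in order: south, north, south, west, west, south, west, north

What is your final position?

Start: (x=1, y=10)
  south (south): blocked, stay at (x=1, y=10)
  north (north): (x=1, y=10) -> (x=1, y=9)
  south (south): (x=1, y=9) -> (x=1, y=10)
  west (west): (x=1, y=10) -> (x=0, y=10)
  west (west): blocked, stay at (x=0, y=10)
  south (south): blocked, stay at (x=0, y=10)
  west (west): blocked, stay at (x=0, y=10)
  north (north): (x=0, y=10) -> (x=0, y=9)
Final: (x=0, y=9)

Answer: Final position: (x=0, y=9)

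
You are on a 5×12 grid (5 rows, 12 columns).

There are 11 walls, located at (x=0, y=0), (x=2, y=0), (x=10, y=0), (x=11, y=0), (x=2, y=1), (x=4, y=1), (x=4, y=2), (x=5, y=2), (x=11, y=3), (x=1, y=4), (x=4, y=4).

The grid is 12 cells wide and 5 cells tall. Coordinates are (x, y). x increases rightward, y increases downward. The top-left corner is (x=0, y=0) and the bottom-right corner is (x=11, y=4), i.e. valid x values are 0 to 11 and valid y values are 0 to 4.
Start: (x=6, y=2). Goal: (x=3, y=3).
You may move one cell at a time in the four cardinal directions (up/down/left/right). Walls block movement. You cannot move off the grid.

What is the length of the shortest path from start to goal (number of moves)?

BFS from (x=6, y=2) until reaching (x=3, y=3):
  Distance 0: (x=6, y=2)
  Distance 1: (x=6, y=1), (x=7, y=2), (x=6, y=3)
  Distance 2: (x=6, y=0), (x=5, y=1), (x=7, y=1), (x=8, y=2), (x=5, y=3), (x=7, y=3), (x=6, y=4)
  Distance 3: (x=5, y=0), (x=7, y=0), (x=8, y=1), (x=9, y=2), (x=4, y=3), (x=8, y=3), (x=5, y=4), (x=7, y=4)
  Distance 4: (x=4, y=0), (x=8, y=0), (x=9, y=1), (x=10, y=2), (x=3, y=3), (x=9, y=3), (x=8, y=4)  <- goal reached here
One shortest path (4 moves): (x=6, y=2) -> (x=6, y=3) -> (x=5, y=3) -> (x=4, y=3) -> (x=3, y=3)

Answer: Shortest path length: 4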